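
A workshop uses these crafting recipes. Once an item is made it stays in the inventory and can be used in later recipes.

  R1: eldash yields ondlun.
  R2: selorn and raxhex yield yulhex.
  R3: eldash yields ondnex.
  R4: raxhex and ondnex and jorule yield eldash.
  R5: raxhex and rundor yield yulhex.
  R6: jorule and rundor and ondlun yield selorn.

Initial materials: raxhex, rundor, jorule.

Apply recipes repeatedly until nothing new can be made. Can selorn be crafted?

No

selorn would need jorule, rundor, and ondlun (R6), but ondlun is never obtained.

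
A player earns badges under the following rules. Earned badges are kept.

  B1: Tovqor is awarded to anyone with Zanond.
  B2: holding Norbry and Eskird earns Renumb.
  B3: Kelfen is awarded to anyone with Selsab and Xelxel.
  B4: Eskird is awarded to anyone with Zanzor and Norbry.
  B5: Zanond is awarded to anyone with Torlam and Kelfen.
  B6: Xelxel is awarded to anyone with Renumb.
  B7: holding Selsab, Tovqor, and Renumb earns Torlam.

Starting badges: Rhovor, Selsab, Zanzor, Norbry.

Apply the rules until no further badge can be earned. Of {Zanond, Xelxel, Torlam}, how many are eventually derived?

With Zanzor and Norbry, Eskird is earned (B4).
With Norbry and Eskird, Renumb is earned (B2).
With Renumb, Xelxel is earned (B6).
Zanond would need Torlam and Kelfen (B5), but Torlam is never earned.
Xelxel: reached.
Torlam would need Selsab, Tovqor, and Renumb (B7), but Tovqor is never earned.
Reached: Xelxel — 1 of the 3.

1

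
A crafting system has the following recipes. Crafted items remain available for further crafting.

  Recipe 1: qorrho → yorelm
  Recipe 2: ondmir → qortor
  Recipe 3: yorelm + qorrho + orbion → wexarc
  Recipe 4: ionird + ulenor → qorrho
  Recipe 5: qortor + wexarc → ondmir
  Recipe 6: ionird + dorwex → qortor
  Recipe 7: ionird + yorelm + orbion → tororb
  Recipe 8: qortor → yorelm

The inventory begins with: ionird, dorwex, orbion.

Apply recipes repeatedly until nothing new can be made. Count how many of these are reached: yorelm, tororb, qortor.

3

ionird + dorwex → qortor (Recipe 6).
qortor → yorelm (Recipe 8).
ionird + yorelm + orbion → tororb (Recipe 7).
yorelm: reached.
tororb: reached.
qortor: reached.
All 3 are reached.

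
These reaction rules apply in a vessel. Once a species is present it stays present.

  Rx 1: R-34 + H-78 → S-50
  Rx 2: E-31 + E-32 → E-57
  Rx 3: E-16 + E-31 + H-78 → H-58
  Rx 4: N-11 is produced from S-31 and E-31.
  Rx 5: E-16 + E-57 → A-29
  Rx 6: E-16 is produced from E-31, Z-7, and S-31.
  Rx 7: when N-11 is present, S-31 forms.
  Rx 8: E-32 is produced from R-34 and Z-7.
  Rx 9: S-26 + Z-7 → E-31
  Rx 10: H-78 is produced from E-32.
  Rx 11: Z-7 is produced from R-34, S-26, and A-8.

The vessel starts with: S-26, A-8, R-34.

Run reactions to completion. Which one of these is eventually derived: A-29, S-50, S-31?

S-50

R-34, S-26, and A-8 present → Z-7 forms (Rx 11).
R-34 and Z-7 present → E-32 forms (Rx 8).
E-32 present → H-78 forms (Rx 10).
R-34 and H-78 present → S-50 forms (Rx 1).
S-31 would need N-11 (Rx 7), but N-11 never forms. A-29 would need E-16 and E-57 (Rx 5), but E-16 never forms.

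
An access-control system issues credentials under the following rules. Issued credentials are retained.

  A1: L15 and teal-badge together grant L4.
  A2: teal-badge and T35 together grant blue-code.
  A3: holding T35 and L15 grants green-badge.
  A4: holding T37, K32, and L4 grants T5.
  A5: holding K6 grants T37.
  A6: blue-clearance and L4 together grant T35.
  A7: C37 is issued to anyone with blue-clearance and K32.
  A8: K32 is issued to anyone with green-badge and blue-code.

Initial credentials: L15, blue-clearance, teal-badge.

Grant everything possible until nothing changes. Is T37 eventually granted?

T37 would need K6 (A5), but K6 is never granted.

No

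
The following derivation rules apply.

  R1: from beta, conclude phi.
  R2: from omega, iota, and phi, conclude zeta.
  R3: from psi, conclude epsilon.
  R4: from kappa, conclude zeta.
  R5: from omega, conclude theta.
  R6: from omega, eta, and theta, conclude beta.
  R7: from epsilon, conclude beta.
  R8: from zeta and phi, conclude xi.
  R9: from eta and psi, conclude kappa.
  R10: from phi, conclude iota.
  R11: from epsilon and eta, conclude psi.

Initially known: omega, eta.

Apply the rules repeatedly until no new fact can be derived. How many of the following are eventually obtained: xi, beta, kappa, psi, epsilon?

2

From omega, R5 gives theta.
From omega, eta, and theta, R6 gives beta.
beta holds, so phi follows (R1).
phi holds, so iota follows (R10).
From omega, iota, and phi, R2 gives zeta.
From zeta and phi, R8 gives xi.
xi: reached.
beta: reached.
kappa would need eta and psi (R9), but psi is never established.
psi would need epsilon and eta (R11), but epsilon is never established.
epsilon would need psi (R3), but psi is never established.
Reached: xi and beta — 2 of the 5.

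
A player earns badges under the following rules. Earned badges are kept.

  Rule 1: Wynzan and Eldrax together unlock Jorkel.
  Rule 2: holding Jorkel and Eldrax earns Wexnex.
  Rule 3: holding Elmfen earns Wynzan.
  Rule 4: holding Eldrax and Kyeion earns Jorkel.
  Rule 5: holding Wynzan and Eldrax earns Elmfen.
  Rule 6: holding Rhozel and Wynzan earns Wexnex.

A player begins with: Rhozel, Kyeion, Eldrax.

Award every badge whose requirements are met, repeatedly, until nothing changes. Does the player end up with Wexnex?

Yes

With Eldrax and Kyeion, Jorkel is earned (Rule 4).
With Jorkel and Eldrax, Wexnex is earned (Rule 2).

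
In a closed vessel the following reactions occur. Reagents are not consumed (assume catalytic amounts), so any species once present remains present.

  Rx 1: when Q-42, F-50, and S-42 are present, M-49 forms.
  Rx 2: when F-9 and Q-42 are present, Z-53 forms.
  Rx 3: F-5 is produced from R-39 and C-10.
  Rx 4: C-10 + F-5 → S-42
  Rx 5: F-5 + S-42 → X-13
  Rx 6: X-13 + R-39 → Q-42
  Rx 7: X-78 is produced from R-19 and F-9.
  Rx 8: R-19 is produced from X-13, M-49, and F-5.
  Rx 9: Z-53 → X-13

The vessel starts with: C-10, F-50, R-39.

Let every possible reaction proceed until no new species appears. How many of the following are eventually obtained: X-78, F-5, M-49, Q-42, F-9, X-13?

4

R-39 and C-10 present → F-5 forms (Rx 3).
C-10 and F-5 present → S-42 forms (Rx 4).
F-5 and S-42 present → X-13 forms (Rx 5).
X-13 and R-39 present → Q-42 forms (Rx 6).
Q-42, F-50, and S-42 present → M-49 forms (Rx 1).
X-78 would need R-19 and F-9 (Rx 7), but F-9 never forms.
F-5: reached.
M-49: reached.
Q-42: reached.
No rule produces F-9, and it is not given.
X-13: reached.
Reached: F-5, M-49, Q-42, and X-13 — 4 of the 6.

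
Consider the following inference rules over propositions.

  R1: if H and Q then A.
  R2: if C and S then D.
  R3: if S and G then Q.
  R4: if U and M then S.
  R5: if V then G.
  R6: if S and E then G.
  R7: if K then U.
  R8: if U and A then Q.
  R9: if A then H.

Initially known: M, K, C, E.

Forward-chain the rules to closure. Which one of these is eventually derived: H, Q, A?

K holds, so U follows (R7).
From U and M, R4 gives S.
From S and E, R6 gives G.
From S and G, R3 gives Q.
H would need A (R9), but A is never established. A would need H and Q (R1), but H is never established.

Q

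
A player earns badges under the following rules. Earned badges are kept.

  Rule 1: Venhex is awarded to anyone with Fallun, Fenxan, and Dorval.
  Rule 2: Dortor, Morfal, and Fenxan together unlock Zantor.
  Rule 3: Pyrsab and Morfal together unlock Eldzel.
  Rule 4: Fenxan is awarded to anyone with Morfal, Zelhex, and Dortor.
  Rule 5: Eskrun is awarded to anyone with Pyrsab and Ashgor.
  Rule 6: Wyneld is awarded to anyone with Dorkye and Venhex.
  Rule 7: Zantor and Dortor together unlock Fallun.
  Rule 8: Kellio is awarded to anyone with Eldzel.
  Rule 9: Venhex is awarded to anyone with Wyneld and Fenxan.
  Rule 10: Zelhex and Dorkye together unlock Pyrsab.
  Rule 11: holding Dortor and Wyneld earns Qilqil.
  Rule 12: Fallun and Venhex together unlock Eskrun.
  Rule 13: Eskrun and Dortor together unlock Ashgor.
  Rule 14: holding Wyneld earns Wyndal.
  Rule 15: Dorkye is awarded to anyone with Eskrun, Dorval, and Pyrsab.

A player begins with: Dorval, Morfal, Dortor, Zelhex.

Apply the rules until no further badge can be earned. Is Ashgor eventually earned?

With Morfal, Zelhex, and Dortor, Fenxan is earned (Rule 4).
With Dortor, Morfal, and Fenxan, Zantor is earned (Rule 2).
With Zantor and Dortor, Fallun is earned (Rule 7).
With Fallun, Fenxan, and Dorval, Venhex is earned (Rule 1).
With Fallun and Venhex, Eskrun is earned (Rule 12).
With Eskrun and Dortor, Ashgor is earned (Rule 13).

Yes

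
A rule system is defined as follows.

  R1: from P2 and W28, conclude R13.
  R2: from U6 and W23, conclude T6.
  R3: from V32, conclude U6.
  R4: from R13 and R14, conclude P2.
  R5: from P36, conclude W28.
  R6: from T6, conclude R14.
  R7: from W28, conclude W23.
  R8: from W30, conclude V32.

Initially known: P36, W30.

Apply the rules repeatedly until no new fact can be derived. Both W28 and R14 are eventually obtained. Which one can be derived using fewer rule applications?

W28: P36 holds, so W28 follows (R5). [1 rule application]
R14: W30 holds, so V32 follows (R8). P36 holds, so W28 follows (R5). From W28, R7 gives W23. From V32, R3 gives U6. From U6 and W23, R2 gives T6. From T6, R6 gives R14. [6 rule applications]
W28 needs fewer.

W28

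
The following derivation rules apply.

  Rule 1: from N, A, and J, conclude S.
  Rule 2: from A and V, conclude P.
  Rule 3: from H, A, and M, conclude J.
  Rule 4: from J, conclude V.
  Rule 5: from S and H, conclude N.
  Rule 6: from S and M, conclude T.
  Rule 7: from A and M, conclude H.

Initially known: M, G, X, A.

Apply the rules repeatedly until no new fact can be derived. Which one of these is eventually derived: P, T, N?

A and M hold, so H follows (Rule 7).
H, A, and M hold, so J follows (Rule 3).
From J, Rule 4 gives V.
A and V hold, so P follows (Rule 2).
N would need S and H (Rule 5), but S is never established. T would need S and M (Rule 6), but S is never established.

P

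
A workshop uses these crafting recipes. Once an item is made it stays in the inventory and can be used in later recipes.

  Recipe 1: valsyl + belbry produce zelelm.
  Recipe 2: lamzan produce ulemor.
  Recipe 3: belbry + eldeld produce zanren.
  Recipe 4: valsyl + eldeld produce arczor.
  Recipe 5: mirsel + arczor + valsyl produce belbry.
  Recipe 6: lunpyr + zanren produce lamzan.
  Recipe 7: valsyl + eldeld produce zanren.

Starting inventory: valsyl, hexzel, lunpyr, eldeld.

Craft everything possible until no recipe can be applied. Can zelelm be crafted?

No

zelelm would need valsyl and belbry (Recipe 1), but belbry is never obtained.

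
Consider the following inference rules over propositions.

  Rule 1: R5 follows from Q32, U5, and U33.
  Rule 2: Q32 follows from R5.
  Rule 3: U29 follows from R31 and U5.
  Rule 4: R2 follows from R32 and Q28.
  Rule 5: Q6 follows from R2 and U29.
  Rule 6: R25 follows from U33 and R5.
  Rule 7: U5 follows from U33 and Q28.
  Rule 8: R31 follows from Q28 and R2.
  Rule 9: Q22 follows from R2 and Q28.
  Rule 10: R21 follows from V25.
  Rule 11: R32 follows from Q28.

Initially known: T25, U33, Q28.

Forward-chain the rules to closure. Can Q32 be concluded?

Q32 would need R5 (Rule 2), but R5 is never established.

No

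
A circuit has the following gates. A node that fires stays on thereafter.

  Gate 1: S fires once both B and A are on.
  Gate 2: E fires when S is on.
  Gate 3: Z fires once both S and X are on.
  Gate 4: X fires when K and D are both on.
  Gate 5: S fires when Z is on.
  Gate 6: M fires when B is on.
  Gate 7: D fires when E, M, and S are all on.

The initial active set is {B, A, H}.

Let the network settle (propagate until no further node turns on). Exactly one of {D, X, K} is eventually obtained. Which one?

D

B is on, so M fires (Gate 6).
Gate 1: B and A on → S on.
Gate 2: S on → E on.
E, M, and S are on, so D fires (Gate 7).
X would need K and D (Gate 4), but K never turns on. No rule produces K, and it is not given.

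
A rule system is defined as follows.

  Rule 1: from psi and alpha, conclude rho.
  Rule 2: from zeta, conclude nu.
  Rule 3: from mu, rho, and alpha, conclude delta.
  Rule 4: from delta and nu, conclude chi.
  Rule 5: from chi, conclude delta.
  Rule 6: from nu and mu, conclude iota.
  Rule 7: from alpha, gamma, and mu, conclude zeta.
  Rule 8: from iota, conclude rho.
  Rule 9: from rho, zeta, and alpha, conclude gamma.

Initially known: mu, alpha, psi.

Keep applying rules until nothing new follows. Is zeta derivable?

zeta would need alpha, gamma, and mu (Rule 7), but gamma is never established.

No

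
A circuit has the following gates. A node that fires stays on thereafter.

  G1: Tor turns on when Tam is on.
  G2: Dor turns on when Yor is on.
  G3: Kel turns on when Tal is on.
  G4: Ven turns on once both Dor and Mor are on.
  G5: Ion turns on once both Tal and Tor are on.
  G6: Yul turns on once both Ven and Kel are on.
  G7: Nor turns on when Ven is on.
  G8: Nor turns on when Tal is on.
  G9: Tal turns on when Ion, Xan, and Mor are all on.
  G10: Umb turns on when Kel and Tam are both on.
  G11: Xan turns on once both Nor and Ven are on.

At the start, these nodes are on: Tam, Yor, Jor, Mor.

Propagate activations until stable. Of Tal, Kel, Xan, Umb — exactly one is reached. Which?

Xan

G2: Yor on → Dor on.
G4: Dor and Mor on → Ven on.
Ven is on, so Nor turns on (G7).
Nor and Ven are on, so Xan turns on (G11).
Kel would need Tal (G3), but Tal never turns on. Tal would need Ion, Xan, and Mor (G9), but Ion never turns on. Umb would need Kel and Tam (G10), but Kel never turns on.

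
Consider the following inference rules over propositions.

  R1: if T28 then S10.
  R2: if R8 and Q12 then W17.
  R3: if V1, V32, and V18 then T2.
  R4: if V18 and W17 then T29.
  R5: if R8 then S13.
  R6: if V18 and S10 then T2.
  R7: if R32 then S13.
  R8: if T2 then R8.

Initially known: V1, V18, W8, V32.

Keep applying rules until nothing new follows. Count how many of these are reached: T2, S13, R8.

3

V1, V32, and V18 hold, so T2 follows (R3).
T2 holds, so R8 follows (R8).
From R8, R5 gives S13.
T2: reached.
S13: reached.
R8: reached.
All 3 are reached.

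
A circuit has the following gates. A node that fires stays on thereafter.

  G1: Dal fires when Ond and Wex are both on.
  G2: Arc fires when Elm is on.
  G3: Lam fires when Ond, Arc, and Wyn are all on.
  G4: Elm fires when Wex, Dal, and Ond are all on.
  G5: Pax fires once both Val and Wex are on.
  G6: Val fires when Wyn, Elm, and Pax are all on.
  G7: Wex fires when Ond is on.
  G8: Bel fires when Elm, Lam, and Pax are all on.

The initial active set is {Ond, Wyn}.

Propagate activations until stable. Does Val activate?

No

Val would need Wyn, Elm, and Pax (G6), but Pax never turns on.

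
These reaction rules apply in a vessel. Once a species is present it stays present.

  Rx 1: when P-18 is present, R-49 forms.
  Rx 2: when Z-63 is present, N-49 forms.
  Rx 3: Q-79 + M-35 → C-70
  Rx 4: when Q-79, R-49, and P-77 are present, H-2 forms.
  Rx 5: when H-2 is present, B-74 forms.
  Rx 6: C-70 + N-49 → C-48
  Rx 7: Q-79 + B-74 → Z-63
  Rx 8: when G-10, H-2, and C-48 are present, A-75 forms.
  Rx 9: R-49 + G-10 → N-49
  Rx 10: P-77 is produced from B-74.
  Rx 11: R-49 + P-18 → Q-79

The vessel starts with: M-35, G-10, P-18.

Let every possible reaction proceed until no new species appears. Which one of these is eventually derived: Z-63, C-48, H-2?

C-48

P-18 present → R-49 forms (Rx 1).
R-49 and P-18 present → Q-79 forms (Rx 11).
R-49 and G-10 present → N-49 forms (Rx 9).
Q-79 and M-35 present → C-70 forms (Rx 3).
C-70 and N-49 present → C-48 forms (Rx 6).
Z-63 would need Q-79 and B-74 (Rx 7), but B-74 never forms. H-2 would need Q-79, R-49, and P-77 (Rx 4), but P-77 never forms.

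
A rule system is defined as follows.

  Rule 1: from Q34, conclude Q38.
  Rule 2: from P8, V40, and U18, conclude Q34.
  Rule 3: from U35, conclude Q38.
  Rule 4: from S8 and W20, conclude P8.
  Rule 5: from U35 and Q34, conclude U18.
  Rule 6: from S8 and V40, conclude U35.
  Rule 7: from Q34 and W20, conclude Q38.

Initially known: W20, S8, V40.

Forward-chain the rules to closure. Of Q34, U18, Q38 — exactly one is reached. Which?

Q38

From S8 and V40, Rule 6 gives U35.
U35 holds, so Q38 follows (Rule 3).
U18 would need U35 and Q34 (Rule 5), but Q34 is never established. Q34 would need P8, V40, and U18 (Rule 2), but U18 is never established.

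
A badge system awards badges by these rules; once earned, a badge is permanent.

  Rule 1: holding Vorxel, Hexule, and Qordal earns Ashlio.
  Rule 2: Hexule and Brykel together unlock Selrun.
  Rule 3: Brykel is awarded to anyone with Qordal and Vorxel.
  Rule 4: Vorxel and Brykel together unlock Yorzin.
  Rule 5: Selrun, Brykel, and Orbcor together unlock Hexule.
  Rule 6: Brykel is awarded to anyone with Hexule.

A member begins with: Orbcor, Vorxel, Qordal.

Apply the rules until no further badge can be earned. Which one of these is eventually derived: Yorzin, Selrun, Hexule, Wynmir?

With Qordal and Vorxel, Brykel is earned (Rule 3).
With Vorxel and Brykel, Yorzin is earned (Rule 4).
No rule produces Wynmir, and it is not given. Hexule would need Selrun, Brykel, and Orbcor (Rule 5), but Selrun is never earned. Selrun would need Hexule and Brykel (Rule 2), but Hexule is never earned.

Yorzin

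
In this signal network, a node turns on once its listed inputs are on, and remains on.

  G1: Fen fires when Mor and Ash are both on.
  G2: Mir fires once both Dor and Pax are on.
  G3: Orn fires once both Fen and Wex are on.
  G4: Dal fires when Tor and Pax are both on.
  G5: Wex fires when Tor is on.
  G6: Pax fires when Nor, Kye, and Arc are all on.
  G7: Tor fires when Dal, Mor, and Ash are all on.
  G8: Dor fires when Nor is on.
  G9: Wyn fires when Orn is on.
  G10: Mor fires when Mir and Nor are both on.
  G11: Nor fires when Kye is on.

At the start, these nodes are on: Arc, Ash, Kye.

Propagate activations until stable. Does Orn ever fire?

Orn would need Fen and Wex (G3), but Wex never turns on.

No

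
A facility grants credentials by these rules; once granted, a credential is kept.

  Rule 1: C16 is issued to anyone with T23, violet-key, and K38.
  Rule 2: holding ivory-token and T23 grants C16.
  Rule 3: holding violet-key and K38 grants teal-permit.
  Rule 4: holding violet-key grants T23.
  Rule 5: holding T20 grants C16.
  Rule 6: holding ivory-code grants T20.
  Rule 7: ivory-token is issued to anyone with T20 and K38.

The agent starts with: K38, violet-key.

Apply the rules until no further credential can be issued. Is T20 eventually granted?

T20 would need ivory-code (Rule 6), but ivory-code is never granted.

No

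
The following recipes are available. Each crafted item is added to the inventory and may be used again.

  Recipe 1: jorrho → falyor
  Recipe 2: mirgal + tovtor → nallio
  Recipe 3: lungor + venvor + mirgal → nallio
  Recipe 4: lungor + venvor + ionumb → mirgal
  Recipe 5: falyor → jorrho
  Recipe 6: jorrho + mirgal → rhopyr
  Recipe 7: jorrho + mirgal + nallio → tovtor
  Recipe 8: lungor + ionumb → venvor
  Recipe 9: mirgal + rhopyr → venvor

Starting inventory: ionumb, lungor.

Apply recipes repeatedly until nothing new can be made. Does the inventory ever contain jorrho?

No

jorrho would need falyor (Recipe 5), but falyor is never obtained.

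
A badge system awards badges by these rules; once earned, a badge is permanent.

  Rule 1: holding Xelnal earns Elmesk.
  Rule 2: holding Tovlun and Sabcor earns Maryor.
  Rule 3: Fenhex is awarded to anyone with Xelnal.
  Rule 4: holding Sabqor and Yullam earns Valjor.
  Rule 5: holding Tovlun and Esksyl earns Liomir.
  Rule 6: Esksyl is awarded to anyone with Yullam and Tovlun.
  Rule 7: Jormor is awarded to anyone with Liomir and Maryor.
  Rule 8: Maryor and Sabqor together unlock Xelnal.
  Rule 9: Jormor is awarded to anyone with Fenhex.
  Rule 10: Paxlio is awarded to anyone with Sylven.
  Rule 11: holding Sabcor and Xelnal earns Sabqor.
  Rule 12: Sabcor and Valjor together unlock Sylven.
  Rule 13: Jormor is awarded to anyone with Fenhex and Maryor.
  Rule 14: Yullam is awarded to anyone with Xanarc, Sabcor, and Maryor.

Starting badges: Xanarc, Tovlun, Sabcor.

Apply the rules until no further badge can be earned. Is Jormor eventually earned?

Yes

With Tovlun and Sabcor, Maryor is earned (Rule 2).
With Xanarc, Sabcor, and Maryor, Yullam is earned (Rule 14).
With Yullam and Tovlun, Esksyl is earned (Rule 6).
With Tovlun and Esksyl, Liomir is earned (Rule 5).
With Liomir and Maryor, Jormor is earned (Rule 7).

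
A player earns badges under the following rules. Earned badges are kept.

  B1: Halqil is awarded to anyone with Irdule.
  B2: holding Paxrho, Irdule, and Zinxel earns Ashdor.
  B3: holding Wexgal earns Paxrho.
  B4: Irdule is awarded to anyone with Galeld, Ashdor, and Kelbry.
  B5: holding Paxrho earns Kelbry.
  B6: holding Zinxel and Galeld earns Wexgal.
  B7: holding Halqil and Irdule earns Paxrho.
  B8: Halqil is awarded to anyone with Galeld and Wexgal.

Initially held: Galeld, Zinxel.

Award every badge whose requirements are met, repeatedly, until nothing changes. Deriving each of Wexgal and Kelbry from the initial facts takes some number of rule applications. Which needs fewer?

Wexgal

Wexgal: With Zinxel and Galeld, Wexgal is earned (B6). [1 rule application]
Kelbry: With Zinxel and Galeld, Wexgal is earned (B6). With Wexgal, Paxrho is earned (B3). With Paxrho, Kelbry is earned (B5). [3 rule applications]
Wexgal needs fewer.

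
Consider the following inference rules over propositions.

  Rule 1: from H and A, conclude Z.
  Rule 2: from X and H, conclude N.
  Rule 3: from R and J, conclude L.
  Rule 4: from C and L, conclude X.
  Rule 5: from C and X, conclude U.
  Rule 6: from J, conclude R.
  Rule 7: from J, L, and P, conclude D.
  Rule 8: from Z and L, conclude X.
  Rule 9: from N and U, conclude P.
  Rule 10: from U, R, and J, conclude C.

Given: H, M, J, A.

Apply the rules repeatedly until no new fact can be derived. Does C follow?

C would need U, R, and J (Rule 10), but U is never established.

No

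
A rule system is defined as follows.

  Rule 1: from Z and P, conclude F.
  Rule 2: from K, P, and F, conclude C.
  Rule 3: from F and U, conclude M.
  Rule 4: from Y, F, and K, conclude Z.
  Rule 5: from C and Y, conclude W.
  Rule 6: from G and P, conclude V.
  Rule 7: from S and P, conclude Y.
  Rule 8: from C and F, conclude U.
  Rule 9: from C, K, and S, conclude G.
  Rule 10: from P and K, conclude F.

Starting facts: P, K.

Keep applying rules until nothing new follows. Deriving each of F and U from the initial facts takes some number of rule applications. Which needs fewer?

F: P and K hold, so F follows (Rule 10). [1 rule application]
U: From P and K, Rule 10 gives F. From K, P, and F, Rule 2 gives C. C and F hold, so U follows (Rule 8). [3 rule applications]
F needs fewer.

F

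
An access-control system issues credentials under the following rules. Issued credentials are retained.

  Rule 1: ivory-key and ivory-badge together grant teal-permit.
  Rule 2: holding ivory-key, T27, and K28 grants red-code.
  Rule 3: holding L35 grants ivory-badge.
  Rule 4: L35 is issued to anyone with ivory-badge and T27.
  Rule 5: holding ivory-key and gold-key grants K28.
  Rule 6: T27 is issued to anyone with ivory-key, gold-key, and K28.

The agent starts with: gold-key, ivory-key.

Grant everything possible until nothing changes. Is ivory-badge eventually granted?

ivory-badge would need L35 (Rule 3), but L35 is never granted.

No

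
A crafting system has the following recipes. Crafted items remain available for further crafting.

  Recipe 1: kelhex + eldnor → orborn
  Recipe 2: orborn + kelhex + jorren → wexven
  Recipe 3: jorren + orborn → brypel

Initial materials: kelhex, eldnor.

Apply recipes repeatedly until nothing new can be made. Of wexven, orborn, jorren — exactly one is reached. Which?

kelhex + eldnor → orborn (Recipe 1).
wexven would need orborn, kelhex, and jorren (Recipe 2), but jorren is never obtained. No rule produces jorren, and it is not given.

orborn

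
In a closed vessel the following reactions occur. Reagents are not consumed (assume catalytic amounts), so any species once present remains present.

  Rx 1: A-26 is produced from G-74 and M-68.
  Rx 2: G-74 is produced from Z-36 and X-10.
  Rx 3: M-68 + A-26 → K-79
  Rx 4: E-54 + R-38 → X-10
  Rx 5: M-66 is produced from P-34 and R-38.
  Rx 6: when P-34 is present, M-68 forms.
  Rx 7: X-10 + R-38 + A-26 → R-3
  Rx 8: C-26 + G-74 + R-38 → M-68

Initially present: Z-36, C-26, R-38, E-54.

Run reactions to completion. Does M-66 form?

M-66 would need P-34 and R-38 (Rx 5), but P-34 never forms.

No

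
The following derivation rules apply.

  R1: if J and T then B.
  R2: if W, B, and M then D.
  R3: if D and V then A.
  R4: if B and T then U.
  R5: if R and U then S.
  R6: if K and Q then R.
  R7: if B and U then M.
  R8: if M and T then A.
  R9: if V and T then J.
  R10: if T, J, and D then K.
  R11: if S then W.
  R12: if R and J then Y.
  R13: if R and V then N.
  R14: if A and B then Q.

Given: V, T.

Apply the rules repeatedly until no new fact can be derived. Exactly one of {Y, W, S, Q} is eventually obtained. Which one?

Q

From V and T, R9 gives J.
From J and T, R1 gives B.
B and T hold, so U follows (R4).
B and U hold, so M follows (R7).
From M and T, R8 gives A.
A and B hold, so Q follows (R14).
Y would need R and J (R12), but R is never established. W would need S (R11), but S is never established. S would need R and U (R5), but R is never established.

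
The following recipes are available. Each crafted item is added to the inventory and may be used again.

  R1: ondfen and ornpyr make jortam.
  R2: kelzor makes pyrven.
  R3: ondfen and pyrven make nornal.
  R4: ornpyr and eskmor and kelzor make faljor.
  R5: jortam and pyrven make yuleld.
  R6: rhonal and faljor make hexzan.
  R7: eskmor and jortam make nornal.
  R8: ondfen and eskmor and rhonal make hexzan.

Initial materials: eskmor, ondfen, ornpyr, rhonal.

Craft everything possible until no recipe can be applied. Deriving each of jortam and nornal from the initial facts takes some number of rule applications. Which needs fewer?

jortam

jortam: ondfen and ornpyr → jortam (R1). [1 rule application]
nornal: Using R1, ondfen and ornpyr make jortam. Using R7, eskmor and jortam make nornal. [2 rule applications]
jortam needs fewer.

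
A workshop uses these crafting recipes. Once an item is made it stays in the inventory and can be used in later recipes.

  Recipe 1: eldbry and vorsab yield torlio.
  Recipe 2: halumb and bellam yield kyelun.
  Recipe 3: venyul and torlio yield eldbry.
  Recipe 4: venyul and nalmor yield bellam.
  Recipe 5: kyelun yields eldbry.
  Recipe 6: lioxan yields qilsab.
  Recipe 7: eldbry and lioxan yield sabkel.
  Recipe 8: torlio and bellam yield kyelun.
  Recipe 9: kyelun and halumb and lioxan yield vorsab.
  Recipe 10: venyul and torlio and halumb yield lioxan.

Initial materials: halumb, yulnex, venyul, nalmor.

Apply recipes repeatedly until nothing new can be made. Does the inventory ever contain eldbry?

venyul and nalmor → bellam (Recipe 4).
Using Recipe 2, halumb and bellam make kyelun.
kyelun → eldbry (Recipe 5).

Yes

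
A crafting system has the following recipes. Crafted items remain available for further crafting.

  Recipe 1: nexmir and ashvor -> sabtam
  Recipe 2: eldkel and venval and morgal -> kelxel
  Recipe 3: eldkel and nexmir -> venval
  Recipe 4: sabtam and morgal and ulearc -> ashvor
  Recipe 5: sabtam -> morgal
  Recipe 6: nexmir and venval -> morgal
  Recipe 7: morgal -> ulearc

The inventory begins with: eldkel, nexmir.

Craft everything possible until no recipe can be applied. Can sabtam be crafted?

sabtam would need nexmir and ashvor (Recipe 1), but ashvor is never obtained.

No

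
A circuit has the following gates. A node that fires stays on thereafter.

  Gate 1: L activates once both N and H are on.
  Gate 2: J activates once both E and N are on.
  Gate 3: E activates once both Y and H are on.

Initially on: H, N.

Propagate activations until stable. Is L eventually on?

Gate 1: N and H on → L on.

Yes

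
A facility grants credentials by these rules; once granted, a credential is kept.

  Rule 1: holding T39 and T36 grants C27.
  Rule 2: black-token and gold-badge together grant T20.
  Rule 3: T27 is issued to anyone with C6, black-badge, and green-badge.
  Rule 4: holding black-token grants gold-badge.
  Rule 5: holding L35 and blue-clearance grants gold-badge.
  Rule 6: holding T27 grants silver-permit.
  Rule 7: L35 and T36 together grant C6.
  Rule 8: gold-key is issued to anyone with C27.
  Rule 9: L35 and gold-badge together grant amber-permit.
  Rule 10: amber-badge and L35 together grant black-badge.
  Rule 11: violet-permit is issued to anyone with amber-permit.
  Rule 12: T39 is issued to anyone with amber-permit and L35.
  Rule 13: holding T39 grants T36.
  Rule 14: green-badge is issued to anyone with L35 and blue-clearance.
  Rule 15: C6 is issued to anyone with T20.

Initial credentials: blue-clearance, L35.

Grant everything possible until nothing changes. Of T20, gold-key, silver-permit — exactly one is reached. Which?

gold-key

Holding L35 and blue-clearance grants gold-badge (Rule 5).
Holding L35 and gold-badge grants amber-permit (Rule 9).
Holding amber-permit and L35 grants T39 (Rule 12).
Holding T39 grants T36 (Rule 13).
Holding T39 and T36 grants C27 (Rule 1).
Holding C27 grants gold-key (Rule 8).
T20 would need black-token and gold-badge (Rule 2), but black-token is never granted. silver-permit would need T27 (Rule 6), but T27 is never granted.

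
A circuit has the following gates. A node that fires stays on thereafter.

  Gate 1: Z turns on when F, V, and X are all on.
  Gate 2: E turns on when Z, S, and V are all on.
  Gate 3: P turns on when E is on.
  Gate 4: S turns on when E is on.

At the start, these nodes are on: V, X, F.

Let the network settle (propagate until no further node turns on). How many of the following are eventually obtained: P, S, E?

0

P would need E (Gate 3), but E never turns on.
S would need E (Gate 4), but E never turns on.
E would need Z, S, and V (Gate 2), but S never turns on.
None of the 3 are reached.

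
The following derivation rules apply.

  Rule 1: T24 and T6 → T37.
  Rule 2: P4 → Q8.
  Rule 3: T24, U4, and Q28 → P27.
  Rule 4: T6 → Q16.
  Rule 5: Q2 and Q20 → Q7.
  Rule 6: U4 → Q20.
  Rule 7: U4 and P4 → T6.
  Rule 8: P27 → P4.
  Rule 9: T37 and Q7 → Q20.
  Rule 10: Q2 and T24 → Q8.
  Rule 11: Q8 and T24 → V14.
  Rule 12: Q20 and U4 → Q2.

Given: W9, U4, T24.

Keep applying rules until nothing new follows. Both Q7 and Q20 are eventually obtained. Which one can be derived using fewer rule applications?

Q20: From U4, Rule 6 gives Q20. [1 rule application]
Q7: U4 holds, so Q20 follows (Rule 6). From Q20 and U4, Rule 12 gives Q2. From Q2 and Q20, Rule 5 gives Q7. [3 rule applications]
Q20 needs fewer.

Q20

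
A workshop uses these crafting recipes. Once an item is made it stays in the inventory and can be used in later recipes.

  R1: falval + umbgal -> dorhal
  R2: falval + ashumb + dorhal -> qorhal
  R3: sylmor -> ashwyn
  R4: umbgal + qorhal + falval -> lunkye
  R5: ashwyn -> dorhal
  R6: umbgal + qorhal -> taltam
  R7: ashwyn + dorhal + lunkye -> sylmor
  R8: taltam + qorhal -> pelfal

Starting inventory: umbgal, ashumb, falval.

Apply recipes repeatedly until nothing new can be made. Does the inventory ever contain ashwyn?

No

ashwyn would need sylmor (R3), but sylmor is never obtained.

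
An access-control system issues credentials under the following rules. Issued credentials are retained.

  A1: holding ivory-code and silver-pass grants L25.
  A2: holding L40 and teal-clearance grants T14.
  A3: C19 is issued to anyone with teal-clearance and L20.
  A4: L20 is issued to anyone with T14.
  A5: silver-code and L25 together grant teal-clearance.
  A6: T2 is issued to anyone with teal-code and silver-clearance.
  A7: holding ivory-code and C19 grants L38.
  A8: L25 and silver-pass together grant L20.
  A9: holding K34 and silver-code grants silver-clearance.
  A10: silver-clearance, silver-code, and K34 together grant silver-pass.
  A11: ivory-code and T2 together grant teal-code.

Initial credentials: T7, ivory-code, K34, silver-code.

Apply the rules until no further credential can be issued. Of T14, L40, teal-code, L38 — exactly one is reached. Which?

L38

Holding K34 and silver-code grants silver-clearance (A9).
Holding silver-clearance, silver-code, and K34 grants silver-pass (A10).
Holding ivory-code and silver-pass grants L25 (A1).
Holding silver-code and L25 grants teal-clearance (A5).
Holding L25 and silver-pass grants L20 (A8).
Holding teal-clearance and L20 grants C19 (A3).
Holding ivory-code and C19 grants L38 (A7).
No rule produces L40, and it is not given. teal-code would need ivory-code and T2 (A11), but T2 is never granted. T14 would need L40 and teal-clearance (A2), but L40 is never granted.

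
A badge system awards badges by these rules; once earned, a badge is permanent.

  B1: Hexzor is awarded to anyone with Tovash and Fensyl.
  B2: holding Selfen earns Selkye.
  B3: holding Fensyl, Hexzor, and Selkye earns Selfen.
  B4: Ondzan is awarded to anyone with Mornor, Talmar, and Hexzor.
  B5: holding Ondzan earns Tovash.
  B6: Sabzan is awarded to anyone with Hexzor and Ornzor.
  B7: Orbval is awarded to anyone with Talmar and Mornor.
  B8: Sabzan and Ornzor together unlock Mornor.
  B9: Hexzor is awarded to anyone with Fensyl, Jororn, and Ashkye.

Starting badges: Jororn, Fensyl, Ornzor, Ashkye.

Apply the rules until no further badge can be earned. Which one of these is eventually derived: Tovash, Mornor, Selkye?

With Fensyl, Jororn, and Ashkye, Hexzor is earned (B9).
With Hexzor and Ornzor, Sabzan is earned (B6).
With Sabzan and Ornzor, Mornor is earned (B8).
Selkye would need Selfen (B2), but Selfen is never earned. Tovash would need Ondzan (B5), but Ondzan is never earned.

Mornor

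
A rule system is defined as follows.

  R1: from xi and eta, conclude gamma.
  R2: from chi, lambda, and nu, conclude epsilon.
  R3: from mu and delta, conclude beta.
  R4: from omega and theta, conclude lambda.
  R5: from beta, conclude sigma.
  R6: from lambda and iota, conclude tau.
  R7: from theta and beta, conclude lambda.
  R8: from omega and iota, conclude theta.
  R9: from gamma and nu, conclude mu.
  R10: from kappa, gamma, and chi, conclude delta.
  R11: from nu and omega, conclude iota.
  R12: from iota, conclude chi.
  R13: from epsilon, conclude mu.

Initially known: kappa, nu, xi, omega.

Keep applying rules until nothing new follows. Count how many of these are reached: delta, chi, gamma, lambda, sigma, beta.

nu and omega hold, so iota follows (R11).
omega and iota hold, so theta follows (R8).
From iota, R12 gives chi.
omega and theta hold, so lambda follows (R4).
delta would need kappa, gamma, and chi (R10), but gamma is never established.
chi: reached.
gamma would need xi and eta (R1), but eta is never established.
lambda: reached.
sigma would need beta (R5), but beta is never established.
beta would need mu and delta (R3), but delta is never established.
Reached: chi and lambda — 2 of the 6.

2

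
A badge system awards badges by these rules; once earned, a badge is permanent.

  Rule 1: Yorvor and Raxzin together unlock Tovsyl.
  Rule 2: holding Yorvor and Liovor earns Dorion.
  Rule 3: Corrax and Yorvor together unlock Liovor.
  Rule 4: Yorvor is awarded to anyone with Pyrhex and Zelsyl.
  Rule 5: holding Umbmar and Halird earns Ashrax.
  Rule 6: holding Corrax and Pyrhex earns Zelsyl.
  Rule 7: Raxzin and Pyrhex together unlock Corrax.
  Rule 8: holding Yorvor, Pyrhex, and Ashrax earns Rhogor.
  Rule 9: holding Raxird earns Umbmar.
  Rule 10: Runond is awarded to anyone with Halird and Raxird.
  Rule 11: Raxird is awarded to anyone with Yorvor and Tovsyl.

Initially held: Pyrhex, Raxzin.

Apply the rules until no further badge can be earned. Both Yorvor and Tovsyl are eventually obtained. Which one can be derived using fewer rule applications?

Yorvor: With Raxzin and Pyrhex, Corrax is earned (Rule 7). With Corrax and Pyrhex, Zelsyl is earned (Rule 6). With Pyrhex and Zelsyl, Yorvor is earned (Rule 4). [3 rule applications]
Tovsyl: With Raxzin and Pyrhex, Corrax is earned (Rule 7). With Corrax and Pyrhex, Zelsyl is earned (Rule 6). With Pyrhex and Zelsyl, Yorvor is earned (Rule 4). With Yorvor and Raxzin, Tovsyl is earned (Rule 1). [4 rule applications]
Yorvor needs fewer.

Yorvor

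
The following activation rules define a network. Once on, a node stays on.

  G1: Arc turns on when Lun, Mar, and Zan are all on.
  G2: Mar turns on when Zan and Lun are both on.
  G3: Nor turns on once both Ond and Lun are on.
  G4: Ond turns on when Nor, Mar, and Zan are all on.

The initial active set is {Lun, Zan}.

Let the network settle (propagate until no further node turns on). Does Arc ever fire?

Zan and Lun are on, so Mar turns on (G2).
Lun, Mar, and Zan are on, so Arc turns on (G1).

Yes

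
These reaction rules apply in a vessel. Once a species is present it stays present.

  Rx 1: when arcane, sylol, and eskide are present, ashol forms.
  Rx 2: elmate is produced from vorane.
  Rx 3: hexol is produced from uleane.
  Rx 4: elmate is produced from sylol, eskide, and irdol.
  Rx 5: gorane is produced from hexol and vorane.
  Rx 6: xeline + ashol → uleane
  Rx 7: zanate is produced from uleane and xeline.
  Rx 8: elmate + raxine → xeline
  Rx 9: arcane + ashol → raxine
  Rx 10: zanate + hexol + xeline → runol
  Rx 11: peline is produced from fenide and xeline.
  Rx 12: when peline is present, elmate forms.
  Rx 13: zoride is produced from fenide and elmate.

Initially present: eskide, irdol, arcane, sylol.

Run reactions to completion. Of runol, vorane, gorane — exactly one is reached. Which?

runol

sylol, eskide, and irdol present → elmate forms (Rx 4).
arcane, sylol, and eskide present → ashol forms (Rx 1).
arcane and ashol present → raxine forms (Rx 9).
elmate and raxine present → xeline forms (Rx 8).
xeline and ashol present → uleane forms (Rx 6).
uleane and xeline present → zanate forms (Rx 7).
uleane present → hexol forms (Rx 3).
zanate, hexol, and xeline present → runol forms (Rx 10).
No rule produces vorane, and it is not given. gorane would need hexol and vorane (Rx 5), but vorane never forms.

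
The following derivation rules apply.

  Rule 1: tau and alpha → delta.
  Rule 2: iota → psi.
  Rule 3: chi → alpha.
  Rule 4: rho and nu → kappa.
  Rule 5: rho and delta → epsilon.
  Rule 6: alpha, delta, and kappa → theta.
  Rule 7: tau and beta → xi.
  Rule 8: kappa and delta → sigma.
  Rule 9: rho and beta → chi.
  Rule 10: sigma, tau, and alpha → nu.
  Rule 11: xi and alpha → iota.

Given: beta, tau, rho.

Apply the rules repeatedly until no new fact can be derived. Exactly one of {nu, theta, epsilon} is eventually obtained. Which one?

From rho and beta, Rule 9 gives chi.
chi holds, so alpha follows (Rule 3).
tau and alpha hold, so delta follows (Rule 1).
From rho and delta, Rule 5 gives epsilon.
nu would need sigma, tau, and alpha (Rule 10), but sigma is never established. theta would need alpha, delta, and kappa (Rule 6), but kappa is never established.

epsilon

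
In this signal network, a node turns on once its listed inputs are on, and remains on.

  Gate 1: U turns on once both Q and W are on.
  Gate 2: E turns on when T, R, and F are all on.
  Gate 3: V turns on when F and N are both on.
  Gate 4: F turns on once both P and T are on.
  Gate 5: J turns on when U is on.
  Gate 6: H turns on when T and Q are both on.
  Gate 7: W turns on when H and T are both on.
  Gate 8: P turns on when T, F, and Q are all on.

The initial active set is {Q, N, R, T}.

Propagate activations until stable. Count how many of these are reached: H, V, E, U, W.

3

T and Q are on, so H turns on (Gate 6).
H and T are on, so W turns on (Gate 7).
Q and W are on, so U turns on (Gate 1).
H: reached.
V would need F and N (Gate 3), but F never turns on.
E would need T, R, and F (Gate 2), but F never turns on.
U: reached.
W: reached.
Reached: H, U, and W — 3 of the 5.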